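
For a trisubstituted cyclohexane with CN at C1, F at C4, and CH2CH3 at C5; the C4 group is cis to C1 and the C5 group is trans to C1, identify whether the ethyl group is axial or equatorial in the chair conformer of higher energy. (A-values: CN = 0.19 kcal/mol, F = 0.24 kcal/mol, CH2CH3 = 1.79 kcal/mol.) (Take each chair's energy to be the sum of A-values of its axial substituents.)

Chair I (cyano axial, fluoro equatorial, ethyl equatorial): E = 0.19 kcal/mol.
Chair II (cyano equatorial, fluoro axial, ethyl axial): E = 2.03 kcal/mol.
Chair II is the less stable (higher-energy) conformer, and in that chair the ethyl group is axial.

axial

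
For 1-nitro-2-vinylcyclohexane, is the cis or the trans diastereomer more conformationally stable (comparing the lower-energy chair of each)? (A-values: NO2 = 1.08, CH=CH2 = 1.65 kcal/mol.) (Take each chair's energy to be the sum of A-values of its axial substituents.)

trans

At 1,2 positions (parity opposite): cis → (a,e or e,a); trans → (e,e or a,a).
Best chair for cis: E = 1.08 kcal/mol; best chair for trans: E = 0.00 kcal/mol.
The trans isomer is lower by 1.08 kcal/mol.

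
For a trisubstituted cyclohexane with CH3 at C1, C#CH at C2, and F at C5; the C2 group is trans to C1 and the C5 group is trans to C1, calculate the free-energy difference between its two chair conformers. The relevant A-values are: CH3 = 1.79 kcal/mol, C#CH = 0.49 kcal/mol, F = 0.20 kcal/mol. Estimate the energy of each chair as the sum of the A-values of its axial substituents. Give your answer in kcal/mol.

Chair I (methyl axial, ethynyl axial, fluoro equatorial): E = 2.28 kcal/mol.
Chair II (methyl equatorial, ethynyl equatorial, fluoro axial): E = 0.20 kcal/mol.
ΔE = 2.28 − 0.20 = 2.08 kcal/mol; chair II is more stable.

2.08 kcal/mol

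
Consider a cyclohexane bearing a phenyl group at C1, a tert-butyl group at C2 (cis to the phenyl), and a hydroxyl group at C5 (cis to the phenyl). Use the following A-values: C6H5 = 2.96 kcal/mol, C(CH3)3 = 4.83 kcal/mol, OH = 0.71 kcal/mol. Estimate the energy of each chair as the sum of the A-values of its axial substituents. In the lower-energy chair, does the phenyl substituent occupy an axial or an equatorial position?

Chair I (phenyl axial, tert-butyl equatorial, hydroxyl axial): E = 3.67 kcal/mol.
Chair II (phenyl equatorial, tert-butyl axial, hydroxyl equatorial): E = 4.83 kcal/mol.
Chair I is the more stable (lower-energy) conformer, and in that chair the phenyl group is axial.

axial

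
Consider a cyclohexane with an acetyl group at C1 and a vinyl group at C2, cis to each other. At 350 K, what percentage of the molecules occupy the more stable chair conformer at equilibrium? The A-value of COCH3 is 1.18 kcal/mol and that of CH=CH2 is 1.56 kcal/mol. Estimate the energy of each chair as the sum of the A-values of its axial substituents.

63.3%

C1 and C2 have opposite parity, so for the cis isomer the two substituents are one axial and one equatorial in each chair.
Chair I (acetyl axial, vinyl equatorial): E = 1.18 kcal/mol; chair II (acetyl equatorial, vinyl axial): E = 1.56 kcal/mol.
ΔG = 0.38 kcal/mol between the two chairs.
K = exp(ΔG/RT) with R = 1.987×10⁻³ kcal mol⁻¹ K⁻¹ and T = 350 K gives K ≈ 1.73.
Fraction in the lower-energy chair = K/(K+1) = 63.3%.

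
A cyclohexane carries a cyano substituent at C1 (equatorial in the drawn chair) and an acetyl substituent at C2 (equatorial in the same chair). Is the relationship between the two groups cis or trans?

C1 and C2 have opposite parity, so their axial bonds point in opposite directions.
With opposite-parity carbons, two substituents on the same face are one axial and one equatorial; opposite faces give both axial or both equatorial.
Here the groups are equatorial/equatorial → opposite face → trans.

trans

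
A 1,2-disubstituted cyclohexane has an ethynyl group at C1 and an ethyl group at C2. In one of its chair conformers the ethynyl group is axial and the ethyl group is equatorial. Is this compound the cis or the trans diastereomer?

C1 and C2 have opposite parity, so their axial bonds point in opposite directions.
With opposite-parity carbons, two substituents on the same face are one axial and one equatorial; opposite faces give both axial or both equatorial.
Here the groups are axial/equatorial → same face → cis.

cis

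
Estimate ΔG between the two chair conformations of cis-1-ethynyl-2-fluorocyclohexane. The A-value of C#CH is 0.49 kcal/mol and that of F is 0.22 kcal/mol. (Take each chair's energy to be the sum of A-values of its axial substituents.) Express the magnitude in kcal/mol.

C1 and C2 have opposite parity, so for the cis isomer the two substituents are one axial and one equatorial in each chair.
Chair I (ethynyl axial, fluoro equatorial): E = 0.49 kcal/mol.
Chair II (ethynyl equatorial, fluoro axial): E = 0.22 kcal/mol.
ΔE = 0.49 − 0.22 = 0.27 kcal/mol; chair II is more stable.

0.27 kcal/mol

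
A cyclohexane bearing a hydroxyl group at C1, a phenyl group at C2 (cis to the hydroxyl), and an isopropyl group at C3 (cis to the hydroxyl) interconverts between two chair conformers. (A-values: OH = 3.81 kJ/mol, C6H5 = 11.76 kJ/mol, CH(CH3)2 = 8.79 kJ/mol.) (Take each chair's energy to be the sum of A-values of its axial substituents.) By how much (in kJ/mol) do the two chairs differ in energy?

Chair I (hydroxyl axial, phenyl equatorial, isopropyl axial): E = 12.60 kJ/mol.
Chair II (hydroxyl equatorial, phenyl axial, isopropyl equatorial): E = 11.76 kJ/mol.
ΔE = 12.60 − 11.76 = 0.84 kJ/mol; chair II is more stable.

0.84 kJ/mol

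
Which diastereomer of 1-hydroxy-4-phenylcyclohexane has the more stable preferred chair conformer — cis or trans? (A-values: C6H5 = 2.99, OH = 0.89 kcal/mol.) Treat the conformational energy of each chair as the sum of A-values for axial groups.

trans

At 1,4 positions (parity opposite): cis → (a,e or e,a); trans → (e,e or a,a).
Best chair for cis: E = 0.89 kcal/mol; best chair for trans: E = 0.00 kcal/mol.
The trans isomer is lower by 0.89 kcal/mol.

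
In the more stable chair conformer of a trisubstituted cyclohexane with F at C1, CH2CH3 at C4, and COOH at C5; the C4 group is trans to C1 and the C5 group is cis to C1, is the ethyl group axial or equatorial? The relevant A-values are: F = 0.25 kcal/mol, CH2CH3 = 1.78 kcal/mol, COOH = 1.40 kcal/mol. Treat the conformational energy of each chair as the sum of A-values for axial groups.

equatorial

Chair I (fluoro axial, ethyl axial, carboxyl axial): E = 3.43 kcal/mol.
Chair II (fluoro equatorial, ethyl equatorial, carboxyl equatorial): E = 0.00 kcal/mol.
Chair II is the more stable (lower-energy) conformer, and in that chair the ethyl group is equatorial.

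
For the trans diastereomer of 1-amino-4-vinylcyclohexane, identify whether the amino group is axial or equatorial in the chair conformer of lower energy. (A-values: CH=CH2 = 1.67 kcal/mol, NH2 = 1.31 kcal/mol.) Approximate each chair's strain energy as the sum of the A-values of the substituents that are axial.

equatorial

C1 and C4 have opposite parity, so for the trans isomer the two substituents are e,e in one chair and a,a in the other.
Chair I (vinyl axial, amino axial): E = 2.98 kcal/mol.
Chair II (vinyl equatorial, amino equatorial): E = 0.00 kcal/mol.
Chair II is the more stable (lower-energy) conformer, and in that chair the amino group is equatorial.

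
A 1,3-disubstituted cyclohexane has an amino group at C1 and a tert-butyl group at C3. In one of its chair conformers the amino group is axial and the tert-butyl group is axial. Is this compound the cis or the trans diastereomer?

cis

C1 and C3 have the same parity, so their axial bonds point in the same direction.
With same-parity carbons, two substituents on the same face are both axial or both equatorial; opposite faces give one of each.
Here the groups are axial/axial → same face → cis.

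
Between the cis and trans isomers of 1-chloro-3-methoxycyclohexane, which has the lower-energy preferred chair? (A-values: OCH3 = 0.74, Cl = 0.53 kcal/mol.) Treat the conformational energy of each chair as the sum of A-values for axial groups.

cis

At 1,3 positions (parity same): cis → (e,e or a,a); trans → (a,e or e,a).
Best chair for cis: E = 0.00 kcal/mol; best chair for trans: E = 0.53 kcal/mol.
The cis isomer is lower by 0.53 kcal/mol.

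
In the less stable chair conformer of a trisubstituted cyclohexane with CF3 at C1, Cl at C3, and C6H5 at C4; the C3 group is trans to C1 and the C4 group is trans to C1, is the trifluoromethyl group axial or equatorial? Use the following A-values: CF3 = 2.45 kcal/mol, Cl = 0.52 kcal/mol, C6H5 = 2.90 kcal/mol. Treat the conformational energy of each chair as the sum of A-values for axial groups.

Chair I (trifluoromethyl axial, chloro equatorial, phenyl axial): E = 5.35 kcal/mol.
Chair II (trifluoromethyl equatorial, chloro axial, phenyl equatorial): E = 0.52 kcal/mol.
Chair I is the less stable (higher-energy) conformer, and in that chair the trifluoromethyl group is axial.

axial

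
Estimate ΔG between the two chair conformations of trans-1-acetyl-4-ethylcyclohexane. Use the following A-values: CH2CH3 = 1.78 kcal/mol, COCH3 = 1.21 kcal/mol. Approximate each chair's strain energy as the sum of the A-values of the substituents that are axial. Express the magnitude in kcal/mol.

2.99 kcal/mol

C1 and C4 have opposite parity, so for the trans isomer the two substituents are e,e in one chair and a,a in the other.
Chair I (ethyl axial, acetyl axial): E = 2.99 kcal/mol.
Chair II (ethyl equatorial, acetyl equatorial): E = 0.00 kcal/mol.
ΔE = 2.99 − 0.00 = 2.99 kcal/mol; chair II is more stable.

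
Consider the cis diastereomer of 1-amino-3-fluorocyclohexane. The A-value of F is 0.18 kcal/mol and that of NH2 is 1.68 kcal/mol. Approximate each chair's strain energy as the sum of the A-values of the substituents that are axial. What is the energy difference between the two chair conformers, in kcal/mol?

C1 and C3 have the same parity, so for the cis isomer the two substituents are e,e in one chair and a,a in the other.
Chair I (fluoro axial, amino axial): E = 1.86 kcal/mol.
Chair II (fluoro equatorial, amino equatorial): E = 0.00 kcal/mol.
ΔE = 1.86 − 0.00 = 1.86 kcal/mol; chair II is more stable.

1.86 kcal/mol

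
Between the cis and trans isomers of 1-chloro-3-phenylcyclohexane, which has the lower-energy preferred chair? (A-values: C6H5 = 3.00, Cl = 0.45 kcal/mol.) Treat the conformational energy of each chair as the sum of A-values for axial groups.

cis

At 1,3 positions (parity same): cis → (e,e or a,a); trans → (a,e or e,a).
Best chair for cis: E = 0.00 kcal/mol; best chair for trans: E = 0.45 kcal/mol.
The cis isomer is lower by 0.45 kcal/mol.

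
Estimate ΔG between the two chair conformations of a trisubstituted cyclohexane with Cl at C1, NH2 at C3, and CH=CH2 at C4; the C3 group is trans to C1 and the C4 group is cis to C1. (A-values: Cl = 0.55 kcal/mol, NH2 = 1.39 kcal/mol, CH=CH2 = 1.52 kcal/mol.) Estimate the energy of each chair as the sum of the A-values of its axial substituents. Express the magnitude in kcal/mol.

Chair I (chloro axial, amino equatorial, vinyl equatorial): E = 0.55 kcal/mol.
Chair II (chloro equatorial, amino axial, vinyl axial): E = 2.91 kcal/mol.
ΔE = 2.91 − 0.55 = 2.36 kcal/mol; chair I is more stable.

2.36 kcal/mol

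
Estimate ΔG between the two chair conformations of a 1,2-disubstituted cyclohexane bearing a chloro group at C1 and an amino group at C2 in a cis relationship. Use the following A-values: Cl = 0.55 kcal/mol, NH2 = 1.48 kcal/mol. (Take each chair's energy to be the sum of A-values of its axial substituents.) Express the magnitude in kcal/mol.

0.93 kcal/mol

C1 and C2 have opposite parity, so for the cis isomer the two substituents are one axial and one equatorial in each chair.
Chair I (chloro axial, amino equatorial): E = 0.55 kcal/mol.
Chair II (chloro equatorial, amino axial): E = 1.48 kcal/mol.
ΔE = 1.48 − 0.55 = 0.93 kcal/mol; chair I is more stable.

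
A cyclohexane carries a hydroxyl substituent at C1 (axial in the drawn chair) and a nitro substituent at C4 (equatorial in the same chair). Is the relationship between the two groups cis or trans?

C1 and C4 have opposite parity, so their axial bonds point in opposite directions.
With opposite-parity carbons, two substituents on the same face are one axial and one equatorial; opposite faces give both axial or both equatorial.
Here the groups are axial/equatorial → same face → cis.

cis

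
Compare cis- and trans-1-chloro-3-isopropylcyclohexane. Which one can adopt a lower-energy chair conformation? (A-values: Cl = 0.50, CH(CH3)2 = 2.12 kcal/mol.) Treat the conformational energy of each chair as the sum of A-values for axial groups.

cis

At 1,3 positions (parity same): cis → (e,e or a,a); trans → (a,e or e,a).
Best chair for cis: E = 0.00 kcal/mol; best chair for trans: E = 0.50 kcal/mol.
The cis isomer is lower by 0.50 kcal/mol.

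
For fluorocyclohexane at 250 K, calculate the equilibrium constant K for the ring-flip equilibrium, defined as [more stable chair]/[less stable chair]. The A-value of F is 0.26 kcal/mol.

K ≈ 1.69

One chair has the fluoro group axial (E = 0.26 kcal/mol) and the other has it equatorial (E = 0).
ΔG = 0.26 kcal/mol between the two chairs.
K = exp(ΔG/RT) with R = 1.987×10⁻³ kcal mol⁻¹ K⁻¹ and T = 250 K gives K ≈ 1.69.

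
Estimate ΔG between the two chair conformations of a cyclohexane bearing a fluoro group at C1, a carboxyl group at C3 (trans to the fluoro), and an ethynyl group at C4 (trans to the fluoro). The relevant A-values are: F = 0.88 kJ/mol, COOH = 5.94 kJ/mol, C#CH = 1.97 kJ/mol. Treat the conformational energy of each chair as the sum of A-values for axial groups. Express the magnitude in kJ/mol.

3.09 kJ/mol

Chair I (fluoro axial, carboxyl equatorial, ethynyl axial): E = 2.85 kJ/mol.
Chair II (fluoro equatorial, carboxyl axial, ethynyl equatorial): E = 5.94 kJ/mol.
ΔE = 5.94 − 2.85 = 3.09 kJ/mol; chair I is more stable.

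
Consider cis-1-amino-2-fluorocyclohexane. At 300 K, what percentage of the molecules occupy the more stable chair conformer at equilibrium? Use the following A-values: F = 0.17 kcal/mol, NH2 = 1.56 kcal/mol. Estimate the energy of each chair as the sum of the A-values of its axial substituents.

91.1%

C1 and C2 have opposite parity, so for the cis isomer the two substituents are one axial and one equatorial in each chair.
Chair I (fluoro axial, amino equatorial): E = 0.17 kcal/mol; chair II (fluoro equatorial, amino axial): E = 1.56 kcal/mol.
ΔG = 1.39 kcal/mol between the two chairs.
K = exp(ΔG/RT) with R = 1.987×10⁻³ kcal mol⁻¹ K⁻¹ and T = 300 K gives K ≈ 10.3.
Fraction in the lower-energy chair = K/(K+1) = 91.1%.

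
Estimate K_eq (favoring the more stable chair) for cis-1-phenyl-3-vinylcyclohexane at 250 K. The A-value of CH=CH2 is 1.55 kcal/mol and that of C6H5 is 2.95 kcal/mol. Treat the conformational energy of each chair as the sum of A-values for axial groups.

C1 and C3 have the same parity, so for the cis isomer the two substituents are e,e in one chair and a,a in the other.
Chair I (vinyl axial, phenyl axial): E = 4.50 kcal/mol; chair II (vinyl equatorial, phenyl equatorial): E = 0.00 kcal/mol.
ΔG = 4.50 kcal/mol between the two chairs.
K = exp(ΔG/RT) with R = 1.987×10⁻³ kcal mol⁻¹ K⁻¹ and T = 250 K gives K ≈ 8.59e+03.

K ≈ 8595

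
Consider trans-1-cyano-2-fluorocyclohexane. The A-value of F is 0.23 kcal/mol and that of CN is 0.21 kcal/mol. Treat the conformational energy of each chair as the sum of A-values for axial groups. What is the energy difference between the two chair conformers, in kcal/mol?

C1 and C2 have opposite parity, so for the trans isomer the two substituents are e,e in one chair and a,a in the other.
Chair I (fluoro axial, cyano axial): E = 0.44 kcal/mol.
Chair II (fluoro equatorial, cyano equatorial): E = 0.00 kcal/mol.
ΔE = 0.44 − 0.00 = 0.44 kcal/mol; chair II is more stable.

0.44 kcal/mol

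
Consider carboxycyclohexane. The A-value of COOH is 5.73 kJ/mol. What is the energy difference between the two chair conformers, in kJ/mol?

A monosubstituted cyclohexane has one chair with the carboxyl group axial (E = A = 5.73 kJ/mol) and one with it equatorial (E = 0).
ΔE = 5.73 − 0 = 5.73 kJ/mol.

5.73 kJ/mol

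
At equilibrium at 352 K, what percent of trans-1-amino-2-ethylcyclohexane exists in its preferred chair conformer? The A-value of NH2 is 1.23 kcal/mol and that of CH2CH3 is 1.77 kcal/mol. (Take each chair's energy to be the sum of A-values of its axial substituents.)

98.6%

C1 and C2 have opposite parity, so for the trans isomer the two substituents are e,e in one chair and a,a in the other.
Chair I (amino axial, ethyl axial): E = 3.00 kcal/mol; chair II (amino equatorial, ethyl equatorial): E = 0.00 kcal/mol.
ΔG = 3.00 kcal/mol between the two chairs.
K = exp(ΔG/RT) with R = 1.987×10⁻³ kcal mol⁻¹ K⁻¹ and T = 352 K gives K ≈ 72.9.
Fraction in the lower-energy chair = K/(K+1) = 98.6%.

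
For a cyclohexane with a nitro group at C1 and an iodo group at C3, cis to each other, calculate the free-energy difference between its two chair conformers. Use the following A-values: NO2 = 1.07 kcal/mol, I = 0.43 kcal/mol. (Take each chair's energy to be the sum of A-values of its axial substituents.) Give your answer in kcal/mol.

1.50 kcal/mol

C1 and C3 have the same parity, so for the cis isomer the two substituents are e,e in one chair and a,a in the other.
Chair I (nitro axial, iodo axial): E = 1.50 kcal/mol.
Chair II (nitro equatorial, iodo equatorial): E = 0.00 kcal/mol.
ΔE = 1.50 − 0.00 = 1.50 kcal/mol; chair II is more stable.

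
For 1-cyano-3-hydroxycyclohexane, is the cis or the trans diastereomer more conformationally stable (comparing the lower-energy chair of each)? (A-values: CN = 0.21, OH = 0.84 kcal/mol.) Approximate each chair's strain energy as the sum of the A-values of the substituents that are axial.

cis

At 1,3 positions (parity same): cis → (e,e or a,a); trans → (a,e or e,a).
Best chair for cis: E = 0.00 kcal/mol; best chair for trans: E = 0.21 kcal/mol.
The cis isomer is lower by 0.21 kcal/mol.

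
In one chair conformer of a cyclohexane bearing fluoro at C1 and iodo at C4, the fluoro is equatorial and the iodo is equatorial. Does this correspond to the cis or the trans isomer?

C1 and C4 have opposite parity, so their axial bonds point in opposite directions.
With opposite-parity carbons, two substituents on the same face are one axial and one equatorial; opposite faces give both axial or both equatorial.
Here the groups are equatorial/equatorial → opposite face → trans.

trans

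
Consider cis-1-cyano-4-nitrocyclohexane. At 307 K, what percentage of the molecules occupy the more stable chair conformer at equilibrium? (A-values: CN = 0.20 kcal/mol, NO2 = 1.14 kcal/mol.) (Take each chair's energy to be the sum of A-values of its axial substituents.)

C1 and C4 have opposite parity, so for the cis isomer the two substituents are one axial and one equatorial in each chair.
Chair I (cyano axial, nitro equatorial): E = 0.20 kcal/mol; chair II (cyano equatorial, nitro axial): E = 1.14 kcal/mol.
ΔG = 0.94 kcal/mol between the two chairs.
K = exp(ΔG/RT) with R = 1.987×10⁻³ kcal mol⁻¹ K⁻¹ and T = 307 K gives K ≈ 4.67.
Fraction in the lower-energy chair = K/(K+1) = 82.4%.

82.4%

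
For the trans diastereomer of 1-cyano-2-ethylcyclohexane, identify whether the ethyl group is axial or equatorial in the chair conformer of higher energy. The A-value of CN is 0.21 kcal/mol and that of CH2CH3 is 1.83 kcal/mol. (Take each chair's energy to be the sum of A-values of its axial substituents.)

axial

C1 and C2 have opposite parity, so for the trans isomer the two substituents are e,e in one chair and a,a in the other.
Chair I (cyano axial, ethyl axial): E = 2.04 kcal/mol.
Chair II (cyano equatorial, ethyl equatorial): E = 0.00 kcal/mol.
Chair I is the less stable (higher-energy) conformer, and in that chair the ethyl group is axial.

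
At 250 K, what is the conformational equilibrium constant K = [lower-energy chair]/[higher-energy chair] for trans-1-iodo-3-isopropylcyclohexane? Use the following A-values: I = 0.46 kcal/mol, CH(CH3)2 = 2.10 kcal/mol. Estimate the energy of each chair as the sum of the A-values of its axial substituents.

K ≈ 27.2

C1 and C3 have the same parity, so for the trans isomer the two substituents are one axial and one equatorial in each chair.
Chair I (iodo axial, isopropyl equatorial): E = 0.46 kcal/mol; chair II (iodo equatorial, isopropyl axial): E = 2.10 kcal/mol.
ΔG = 1.64 kcal/mol between the two chairs.
K = exp(ΔG/RT) with R = 1.987×10⁻³ kcal mol⁻¹ K⁻¹ and T = 250 K gives K ≈ 27.2.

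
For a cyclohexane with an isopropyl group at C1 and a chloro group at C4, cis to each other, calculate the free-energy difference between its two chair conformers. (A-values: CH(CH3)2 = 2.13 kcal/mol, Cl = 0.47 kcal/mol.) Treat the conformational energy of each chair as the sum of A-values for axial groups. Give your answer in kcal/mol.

1.66 kcal/mol

C1 and C4 have opposite parity, so for the cis isomer the two substituents are one axial and one equatorial in each chair.
Chair I (isopropyl axial, chloro equatorial): E = 2.13 kcal/mol.
Chair II (isopropyl equatorial, chloro axial): E = 0.47 kcal/mol.
ΔE = 2.13 − 0.47 = 1.66 kcal/mol; chair II is more stable.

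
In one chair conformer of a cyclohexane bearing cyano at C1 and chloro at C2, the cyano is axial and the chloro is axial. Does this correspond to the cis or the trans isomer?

trans

C1 and C2 have opposite parity, so their axial bonds point in opposite directions.
With opposite-parity carbons, two substituents on the same face are one axial and one equatorial; opposite faces give both axial or both equatorial.
Here the groups are axial/axial → opposite face → trans.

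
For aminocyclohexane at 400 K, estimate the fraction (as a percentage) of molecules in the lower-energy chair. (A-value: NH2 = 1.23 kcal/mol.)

82.5%

One chair has the amino group axial (E = 1.23 kcal/mol) and the other has it equatorial (E = 0).
ΔG = 1.23 kcal/mol between the two chairs.
K = exp(ΔG/RT) with R = 1.987×10⁻³ kcal mol⁻¹ K⁻¹ and T = 400 K gives K ≈ 4.7.
Fraction in the lower-energy chair = K/(K+1) = 82.5%.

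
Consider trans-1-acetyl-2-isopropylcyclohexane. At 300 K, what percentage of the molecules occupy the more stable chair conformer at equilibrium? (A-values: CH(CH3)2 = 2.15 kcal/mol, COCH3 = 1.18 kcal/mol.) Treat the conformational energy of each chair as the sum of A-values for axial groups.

99.6%

C1 and C2 have opposite parity, so for the trans isomer the two substituents are e,e in one chair and a,a in the other.
Chair I (isopropyl axial, acetyl axial): E = 3.33 kcal/mol; chair II (isopropyl equatorial, acetyl equatorial): E = 0.00 kcal/mol.
ΔG = 3.33 kcal/mol between the two chairs.
K = exp(ΔG/RT) with R = 1.987×10⁻³ kcal mol⁻¹ K⁻¹ and T = 300 K gives K ≈ 267.
Fraction in the lower-energy chair = K/(K+1) = 99.6%.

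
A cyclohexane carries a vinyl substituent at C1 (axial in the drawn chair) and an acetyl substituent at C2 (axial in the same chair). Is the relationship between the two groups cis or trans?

trans

C1 and C2 have opposite parity, so their axial bonds point in opposite directions.
With opposite-parity carbons, two substituents on the same face are one axial and one equatorial; opposite faces give both axial or both equatorial.
Here the groups are axial/axial → opposite face → trans.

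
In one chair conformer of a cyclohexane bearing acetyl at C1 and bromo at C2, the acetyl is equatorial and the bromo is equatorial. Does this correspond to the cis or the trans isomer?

C1 and C2 have opposite parity, so their axial bonds point in opposite directions.
With opposite-parity carbons, two substituents on the same face are one axial and one equatorial; opposite faces give both axial or both equatorial.
Here the groups are equatorial/equatorial → opposite face → trans.

trans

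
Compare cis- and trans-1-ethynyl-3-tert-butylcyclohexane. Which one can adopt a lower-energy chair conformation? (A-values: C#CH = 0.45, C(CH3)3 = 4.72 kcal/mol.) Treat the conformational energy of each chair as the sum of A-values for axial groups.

cis

At 1,3 positions (parity same): cis → (e,e or a,a); trans → (a,e or e,a).
Best chair for cis: E = 0.00 kcal/mol; best chair for trans: E = 0.45 kcal/mol.
The cis isomer is lower by 0.45 kcal/mol.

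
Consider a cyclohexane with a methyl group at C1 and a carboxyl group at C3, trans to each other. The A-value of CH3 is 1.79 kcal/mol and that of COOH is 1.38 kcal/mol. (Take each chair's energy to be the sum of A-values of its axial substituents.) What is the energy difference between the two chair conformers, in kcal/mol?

0.41 kcal/mol

C1 and C3 have the same parity, so for the trans isomer the two substituents are one axial and one equatorial in each chair.
Chair I (methyl axial, carboxyl equatorial): E = 1.79 kcal/mol.
Chair II (methyl equatorial, carboxyl axial): E = 1.38 kcal/mol.
ΔE = 1.79 − 1.38 = 0.41 kcal/mol; chair II is more stable.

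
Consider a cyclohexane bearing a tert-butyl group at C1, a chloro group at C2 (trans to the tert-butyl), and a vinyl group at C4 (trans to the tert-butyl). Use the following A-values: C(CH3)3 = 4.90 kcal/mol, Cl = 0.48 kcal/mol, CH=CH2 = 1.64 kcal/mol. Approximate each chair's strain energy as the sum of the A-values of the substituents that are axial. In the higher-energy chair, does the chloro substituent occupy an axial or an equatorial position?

Chair I (tert-butyl axial, chloro axial, vinyl axial): E = 7.02 kcal/mol.
Chair II (tert-butyl equatorial, chloro equatorial, vinyl equatorial): E = 0.00 kcal/mol.
Chair I is the less stable (higher-energy) conformer, and in that chair the chloro group is axial.

axial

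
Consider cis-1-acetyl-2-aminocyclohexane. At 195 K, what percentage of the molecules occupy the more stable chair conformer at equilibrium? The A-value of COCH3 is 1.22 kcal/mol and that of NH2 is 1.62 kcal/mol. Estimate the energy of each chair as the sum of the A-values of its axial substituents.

C1 and C2 have opposite parity, so for the cis isomer the two substituents are one axial and one equatorial in each chair.
Chair I (acetyl axial, amino equatorial): E = 1.22 kcal/mol; chair II (acetyl equatorial, amino axial): E = 1.62 kcal/mol.
ΔG = 0.40 kcal/mol between the two chairs.
K = exp(ΔG/RT) with R = 1.987×10⁻³ kcal mol⁻¹ K⁻¹ and T = 195 K gives K ≈ 2.81.
Fraction in the lower-energy chair = K/(K+1) = 73.7%.

73.7%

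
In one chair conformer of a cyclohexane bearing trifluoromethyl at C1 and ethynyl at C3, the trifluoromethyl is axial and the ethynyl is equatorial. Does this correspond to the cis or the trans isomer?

C1 and C3 have the same parity, so their axial bonds point in the same direction.
With same-parity carbons, two substituents on the same face are both axial or both equatorial; opposite faces give one of each.
Here the groups are axial/equatorial → opposite face → trans.

trans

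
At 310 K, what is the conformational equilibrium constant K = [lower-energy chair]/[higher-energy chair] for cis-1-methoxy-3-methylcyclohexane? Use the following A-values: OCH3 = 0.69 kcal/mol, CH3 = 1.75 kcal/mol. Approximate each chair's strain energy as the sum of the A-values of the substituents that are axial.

C1 and C3 have the same parity, so for the cis isomer the two substituents are e,e in one chair and a,a in the other.
Chair I (methoxy axial, methyl axial): E = 2.44 kcal/mol; chair II (methoxy equatorial, methyl equatorial): E = 0.00 kcal/mol.
ΔG = 2.44 kcal/mol between the two chairs.
K = exp(ΔG/RT) with R = 1.987×10⁻³ kcal mol⁻¹ K⁻¹ and T = 310 K gives K ≈ 52.5.

K ≈ 52.5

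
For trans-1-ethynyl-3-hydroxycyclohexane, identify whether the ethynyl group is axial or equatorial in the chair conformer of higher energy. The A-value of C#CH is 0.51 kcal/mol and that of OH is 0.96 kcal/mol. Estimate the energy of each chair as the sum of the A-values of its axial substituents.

C1 and C3 have the same parity, so for the trans isomer the two substituents are one axial and one equatorial in each chair.
Chair I (ethynyl axial, hydroxyl equatorial): E = 0.51 kcal/mol.
Chair II (ethynyl equatorial, hydroxyl axial): E = 0.96 kcal/mol.
Chair II is the less stable (higher-energy) conformer, and in that chair the ethynyl group is equatorial.

equatorial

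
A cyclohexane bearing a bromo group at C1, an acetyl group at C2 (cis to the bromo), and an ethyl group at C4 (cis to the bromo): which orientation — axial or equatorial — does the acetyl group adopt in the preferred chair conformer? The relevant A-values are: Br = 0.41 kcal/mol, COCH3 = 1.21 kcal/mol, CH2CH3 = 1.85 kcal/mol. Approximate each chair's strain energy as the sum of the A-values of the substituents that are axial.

equatorial

Chair I (bromo axial, acetyl equatorial, ethyl equatorial): E = 0.41 kcal/mol.
Chair II (bromo equatorial, acetyl axial, ethyl axial): E = 3.06 kcal/mol.
Chair I is the more stable (lower-energy) conformer, and in that chair the acetyl group is equatorial.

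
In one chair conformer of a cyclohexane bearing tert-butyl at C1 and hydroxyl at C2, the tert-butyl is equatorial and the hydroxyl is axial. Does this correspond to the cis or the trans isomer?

cis

C1 and C2 have opposite parity, so their axial bonds point in opposite directions.
With opposite-parity carbons, two substituents on the same face are one axial and one equatorial; opposite faces give both axial or both equatorial.
Here the groups are equatorial/axial → same face → cis.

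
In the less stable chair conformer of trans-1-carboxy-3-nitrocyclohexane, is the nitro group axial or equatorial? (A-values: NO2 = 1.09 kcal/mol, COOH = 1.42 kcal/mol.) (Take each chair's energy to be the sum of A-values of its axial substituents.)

equatorial

C1 and C3 have the same parity, so for the trans isomer the two substituents are one axial and one equatorial in each chair.
Chair I (nitro axial, carboxyl equatorial): E = 1.09 kcal/mol.
Chair II (nitro equatorial, carboxyl axial): E = 1.42 kcal/mol.
Chair II is the less stable (higher-energy) conformer, and in that chair the nitro group is equatorial.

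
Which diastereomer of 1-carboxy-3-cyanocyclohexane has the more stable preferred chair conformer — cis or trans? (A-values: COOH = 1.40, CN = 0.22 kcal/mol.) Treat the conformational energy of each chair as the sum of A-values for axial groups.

cis

At 1,3 positions (parity same): cis → (e,e or a,a); trans → (a,e or e,a).
Best chair for cis: E = 0.00 kcal/mol; best chair for trans: E = 0.22 kcal/mol.
The cis isomer is lower by 0.22 kcal/mol.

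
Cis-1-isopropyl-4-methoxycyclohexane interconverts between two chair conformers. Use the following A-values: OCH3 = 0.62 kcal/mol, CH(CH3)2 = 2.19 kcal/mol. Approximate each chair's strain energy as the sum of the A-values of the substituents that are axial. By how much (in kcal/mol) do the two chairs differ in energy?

1.57 kcal/mol

C1 and C4 have opposite parity, so for the cis isomer the two substituents are one axial and one equatorial in each chair.
Chair I (methoxy axial, isopropyl equatorial): E = 0.62 kcal/mol.
Chair II (methoxy equatorial, isopropyl axial): E = 2.19 kcal/mol.
ΔE = 2.19 − 0.62 = 1.57 kcal/mol; chair I is more stable.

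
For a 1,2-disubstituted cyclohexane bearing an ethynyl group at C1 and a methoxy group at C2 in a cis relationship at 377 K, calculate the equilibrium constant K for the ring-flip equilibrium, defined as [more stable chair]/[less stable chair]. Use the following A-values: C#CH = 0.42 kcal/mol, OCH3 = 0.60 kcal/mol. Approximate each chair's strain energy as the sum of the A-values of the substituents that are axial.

C1 and C2 have opposite parity, so for the cis isomer the two substituents are one axial and one equatorial in each chair.
Chair I (ethynyl axial, methoxy equatorial): E = 0.42 kcal/mol; chair II (ethynyl equatorial, methoxy axial): E = 0.60 kcal/mol.
ΔG = 0.18 kcal/mol between the two chairs.
K = exp(ΔG/RT) with R = 1.987×10⁻³ kcal mol⁻¹ K⁻¹ and T = 377 K gives K ≈ 1.27.

K ≈ 1.27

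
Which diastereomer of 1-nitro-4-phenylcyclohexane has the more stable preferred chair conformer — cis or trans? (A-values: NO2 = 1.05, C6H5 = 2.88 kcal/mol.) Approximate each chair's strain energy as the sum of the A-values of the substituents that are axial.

trans

At 1,4 positions (parity opposite): cis → (a,e or e,a); trans → (e,e or a,a).
Best chair for cis: E = 1.05 kcal/mol; best chair for trans: E = 0.00 kcal/mol.
The trans isomer is lower by 1.05 kcal/mol.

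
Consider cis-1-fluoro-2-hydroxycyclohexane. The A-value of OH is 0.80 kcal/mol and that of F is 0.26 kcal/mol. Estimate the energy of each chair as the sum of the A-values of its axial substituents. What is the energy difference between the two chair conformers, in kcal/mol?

C1 and C2 have opposite parity, so for the cis isomer the two substituents are one axial and one equatorial in each chair.
Chair I (hydroxyl axial, fluoro equatorial): E = 0.80 kcal/mol.
Chair II (hydroxyl equatorial, fluoro axial): E = 0.26 kcal/mol.
ΔE = 0.80 − 0.26 = 0.54 kcal/mol; chair II is more stable.

0.54 kcal/mol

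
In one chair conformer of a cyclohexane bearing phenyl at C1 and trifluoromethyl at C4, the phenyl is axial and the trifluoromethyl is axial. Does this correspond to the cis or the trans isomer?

C1 and C4 have opposite parity, so their axial bonds point in opposite directions.
With opposite-parity carbons, two substituents on the same face are one axial and one equatorial; opposite faces give both axial or both equatorial.
Here the groups are axial/axial → opposite face → trans.

trans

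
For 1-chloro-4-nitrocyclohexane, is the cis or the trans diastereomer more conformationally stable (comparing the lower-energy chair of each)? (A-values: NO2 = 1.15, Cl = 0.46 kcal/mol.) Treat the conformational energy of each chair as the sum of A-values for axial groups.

At 1,4 positions (parity opposite): cis → (a,e or e,a); trans → (e,e or a,a).
Best chair for cis: E = 0.46 kcal/mol; best chair for trans: E = 0.00 kcal/mol.
The trans isomer is lower by 0.46 kcal/mol.

trans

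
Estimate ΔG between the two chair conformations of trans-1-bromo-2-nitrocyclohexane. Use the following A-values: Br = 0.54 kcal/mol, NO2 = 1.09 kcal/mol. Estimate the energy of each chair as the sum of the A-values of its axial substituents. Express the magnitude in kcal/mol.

1.63 kcal/mol

C1 and C2 have opposite parity, so for the trans isomer the two substituents are e,e in one chair and a,a in the other.
Chair I (bromo axial, nitro axial): E = 1.63 kcal/mol.
Chair II (bromo equatorial, nitro equatorial): E = 0.00 kcal/mol.
ΔE = 1.63 − 0.00 = 1.63 kcal/mol; chair II is more stable.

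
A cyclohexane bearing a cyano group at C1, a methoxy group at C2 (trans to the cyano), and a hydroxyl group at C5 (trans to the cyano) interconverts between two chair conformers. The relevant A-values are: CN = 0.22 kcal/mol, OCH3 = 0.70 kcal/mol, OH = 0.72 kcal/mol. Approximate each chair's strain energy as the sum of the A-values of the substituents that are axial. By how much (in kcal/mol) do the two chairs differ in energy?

0.20 kcal/mol

Chair I (cyano axial, methoxy axial, hydroxyl equatorial): E = 0.92 kcal/mol.
Chair II (cyano equatorial, methoxy equatorial, hydroxyl axial): E = 0.72 kcal/mol.
ΔE = 0.92 − 0.72 = 0.20 kcal/mol; chair II is more stable.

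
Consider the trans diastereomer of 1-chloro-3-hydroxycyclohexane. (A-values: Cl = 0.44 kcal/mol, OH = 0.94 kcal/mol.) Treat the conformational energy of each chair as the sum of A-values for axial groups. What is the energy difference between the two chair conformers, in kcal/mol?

C1 and C3 have the same parity, so for the trans isomer the two substituents are one axial and one equatorial in each chair.
Chair I (chloro axial, hydroxyl equatorial): E = 0.44 kcal/mol.
Chair II (chloro equatorial, hydroxyl axial): E = 0.94 kcal/mol.
ΔE = 0.94 − 0.44 = 0.50 kcal/mol; chair I is more stable.

0.50 kcal/mol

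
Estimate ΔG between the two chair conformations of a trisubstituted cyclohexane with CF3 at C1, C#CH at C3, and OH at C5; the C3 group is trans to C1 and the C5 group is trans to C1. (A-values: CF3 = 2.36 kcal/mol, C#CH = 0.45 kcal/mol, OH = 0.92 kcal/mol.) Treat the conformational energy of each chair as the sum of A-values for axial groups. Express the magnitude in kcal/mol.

0.99 kcal/mol

Chair I (trifluoromethyl axial, ethynyl equatorial, hydroxyl equatorial): E = 2.36 kcal/mol.
Chair II (trifluoromethyl equatorial, ethynyl axial, hydroxyl axial): E = 1.37 kcal/mol.
ΔE = 2.36 − 1.37 = 0.99 kcal/mol; chair II is more stable.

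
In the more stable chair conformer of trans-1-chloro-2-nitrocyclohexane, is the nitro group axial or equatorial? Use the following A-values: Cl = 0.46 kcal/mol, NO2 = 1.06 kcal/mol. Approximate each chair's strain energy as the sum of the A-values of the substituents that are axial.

C1 and C2 have opposite parity, so for the trans isomer the two substituents are e,e in one chair and a,a in the other.
Chair I (chloro axial, nitro axial): E = 1.52 kcal/mol.
Chair II (chloro equatorial, nitro equatorial): E = 0.00 kcal/mol.
Chair II is the more stable (lower-energy) conformer, and in that chair the nitro group is equatorial.

equatorial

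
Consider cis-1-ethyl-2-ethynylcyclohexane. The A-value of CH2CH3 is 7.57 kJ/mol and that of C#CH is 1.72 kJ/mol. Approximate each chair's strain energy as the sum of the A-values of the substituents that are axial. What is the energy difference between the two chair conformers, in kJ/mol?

5.85 kJ/mol

C1 and C2 have opposite parity, so for the cis isomer the two substituents are one axial and one equatorial in each chair.
Chair I (ethyl axial, ethynyl equatorial): E = 7.57 kJ/mol.
Chair II (ethyl equatorial, ethynyl axial): E = 1.72 kJ/mol.
ΔE = 7.57 − 1.72 = 5.85 kJ/mol; chair II is more stable.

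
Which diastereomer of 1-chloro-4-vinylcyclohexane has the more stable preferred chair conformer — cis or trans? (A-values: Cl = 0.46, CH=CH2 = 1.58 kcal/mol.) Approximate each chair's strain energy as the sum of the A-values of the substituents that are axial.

trans

At 1,4 positions (parity opposite): cis → (a,e or e,a); trans → (e,e or a,a).
Best chair for cis: E = 0.46 kcal/mol; best chair for trans: E = 0.00 kcal/mol.
The trans isomer is lower by 0.46 kcal/mol.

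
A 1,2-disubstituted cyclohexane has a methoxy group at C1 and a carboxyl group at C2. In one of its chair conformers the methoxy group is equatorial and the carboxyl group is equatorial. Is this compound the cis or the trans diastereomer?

trans

C1 and C2 have opposite parity, so their axial bonds point in opposite directions.
With opposite-parity carbons, two substituents on the same face are one axial and one equatorial; opposite faces give both axial or both equatorial.
Here the groups are equatorial/equatorial → opposite face → trans.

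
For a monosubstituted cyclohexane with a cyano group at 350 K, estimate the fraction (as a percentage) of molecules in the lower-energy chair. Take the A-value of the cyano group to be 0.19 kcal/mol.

56.8%

One chair has the cyano group axial (E = 0.19 kcal/mol) and the other has it equatorial (E = 0).
ΔG = 0.19 kcal/mol between the two chairs.
K = exp(ΔG/RT) with R = 1.987×10⁻³ kcal mol⁻¹ K⁻¹ and T = 350 K gives K ≈ 1.31.
Fraction in the lower-energy chair = K/(K+1) = 56.8%.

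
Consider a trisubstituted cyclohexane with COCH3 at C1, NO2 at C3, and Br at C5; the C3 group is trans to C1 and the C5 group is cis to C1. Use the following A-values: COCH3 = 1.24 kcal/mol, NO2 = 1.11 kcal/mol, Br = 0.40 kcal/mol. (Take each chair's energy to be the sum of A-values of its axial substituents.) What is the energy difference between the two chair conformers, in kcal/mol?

Chair I (acetyl axial, nitro equatorial, bromo axial): E = 1.64 kcal/mol.
Chair II (acetyl equatorial, nitro axial, bromo equatorial): E = 1.11 kcal/mol.
ΔE = 1.64 − 1.11 = 0.53 kcal/mol; chair II is more stable.

0.53 kcal/mol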